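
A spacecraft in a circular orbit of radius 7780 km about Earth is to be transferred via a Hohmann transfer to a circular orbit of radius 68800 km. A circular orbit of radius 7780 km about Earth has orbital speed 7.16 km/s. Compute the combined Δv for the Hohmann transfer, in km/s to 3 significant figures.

Δv = 3.76 km/s

From the circular-orbit relation v² = μ/r at r = 7780 km: μ = v²r = (7.16)² × 7780 = 3.98846×10^5 km³/s².
Transfer-ellipse semi-major axis a_t = (r₁ + r₂)/2 = (7780 + 68800)/2 = 38290 km.
Circular speed at r₁: v₁ = √(μ/r₁) = √(3.98846×10^5/7780) = 7.160 km/s.
Transfer-orbit speed at r₁ (vis-viva equation): v_p = √[μ(2/r₁ − 1/a_t)] = 9.598 km/s.
First burn Δv₁ = |v_p − v₁| = 2.438 km/s.
At r₂, v₂ = √(μ/r₂) = 2.4077 km/s.
Transfer-orbit speed at r₂: v_a = √[μ(2/r₂ − 1/a_t)] = 1.0853 km/s.
Second burn Δv₂ = |v₂ − v_a| = 1.322 km/s.
Total Δv = Δv₁ + Δv₂ = 3.760 km/s.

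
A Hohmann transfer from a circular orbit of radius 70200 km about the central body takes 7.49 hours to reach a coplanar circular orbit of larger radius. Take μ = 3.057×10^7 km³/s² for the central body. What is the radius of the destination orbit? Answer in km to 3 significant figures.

Transfer time t = 7.49 hours = 26964 s, and t = π√(a_t³/μ).
So a_t = (μ t²/π²)^(1/3) = (3.057×10^7 × (26964)² / π²)^(1/3) = 1.3108×10^5 km.
Since a_t = (r₁ + r₂)/2, r₂ = 2a_t − r₁ = 2×1.3108×10^5 − 70200 = 1.9196×10^5 km.

r₂ = 1.92×10^5 km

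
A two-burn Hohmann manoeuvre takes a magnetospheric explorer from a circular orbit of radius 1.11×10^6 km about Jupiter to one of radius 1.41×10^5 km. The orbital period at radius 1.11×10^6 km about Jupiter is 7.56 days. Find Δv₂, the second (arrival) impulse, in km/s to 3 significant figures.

From Kepler's third law T² = 4π²r³/μ at r = 1.11×10^6 km, T = 7.56 days = 7.56 × 86400 s = 6.53184×10^5 s: μ = 4π²r³/T² = 1.26549×10^8 km³/s².
The Hohmann ellipse has a_t = (r₁ + r₂)/2 = 6.255×10^5 km.
On the circular orbit at r = 1.410×10^5 km, v_c = √(μ/r) = 29.96 km/s.
Vis-viva on the transfer ellipse at r = 1.410×10^5 km gives v_t = √[μ(2/r − 1/a_t)] = 39.91 km/s.
Δv₂ = |v_t − v_c| = |39.91 − 29.96| = 9.950 km/s.

Δv₂ = 9.95 km/s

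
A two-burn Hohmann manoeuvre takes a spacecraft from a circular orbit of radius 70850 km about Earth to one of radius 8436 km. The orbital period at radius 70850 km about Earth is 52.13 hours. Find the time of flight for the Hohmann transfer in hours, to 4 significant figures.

t = 10.91 hours

From Kepler's third law T² = 4π²r³/μ at r = 70850 km, T = 52.13 hours = 52.13 × 3600 s = 1.87668×10^5 s: μ = 4π²r³/T² = 3.98656×10^5 km³/s².
Transfer-ellipse semi-major axis a_t = (r₁ + r₂)/2 = (70850 + 8436)/2 = 39643 km.
Transfer time t = π√(a_t³/μ) = π√((39643)³ / 3.98656×10^5) = 39270 s.
Converting: 39270 s ÷ 3600 s/hour = 10.91 hours.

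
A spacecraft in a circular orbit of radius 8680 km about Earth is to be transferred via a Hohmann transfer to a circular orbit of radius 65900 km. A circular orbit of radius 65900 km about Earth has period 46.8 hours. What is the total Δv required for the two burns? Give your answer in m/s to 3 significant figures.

Δv = 3500 m/s

From Kepler's third law T² = 4π²r³/μ at r = 65900 km, T = 46.8 hours = 46.8 × 3600 s = 1.6848×10^5 s: μ = 4π²r³/T² = 3.98033×10^5 km³/s².
The Hohmann ellipse has a_t = (r₁ + r₂)/2 = 37290 km.
Circular speed at r₁: v₁ = √(μ/r₁) = √(3.98033×10^5/8680) = 6.772 km/s.
Transfer-orbit speed at r₁ (v² = μ(2/r − 1/a)): v_p = √[μ(2/r₁ − 1/a_t)] = 9.002 km/s.
First burn Δv₁ = |v_p − v₁| = 2.230 km/s.
At r₂, v₂ = √(μ/r₂) = 2.458 km/s.
Transfer-orbit speed at r₂: v_a = √[μ(2/r₂ − 1/a_t)] = 1.186 km/s.
Second burn Δv₂ = |v₂ − v_a| = 1.272 km/s.
Δv = Δv₁ + Δv₂ = 2.230 + 1.272 = 3.502 km/s.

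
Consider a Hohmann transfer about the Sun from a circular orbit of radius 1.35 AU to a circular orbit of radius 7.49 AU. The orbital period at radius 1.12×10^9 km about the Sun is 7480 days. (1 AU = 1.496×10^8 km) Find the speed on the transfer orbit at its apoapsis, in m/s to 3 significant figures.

From Kepler's third law T² = 4π²r³/μ at r = 1.12×10^9 km, T = 7480 days = 7480 × 86400 s = 6.46272×10^8 s: μ = 4π²r³/T² = 1.32795×10^11 km³/s².
In km: r₁ = 1.35 × 1.496×10^8 = 2.0196×10^8 km; r₂ = 7.49 × 1.496×10^8 = 1.120504×10^9 km.
Semi-major axis of the transfer orbit: a_t = (2.0196×10^8 + 1.120504×10^9)/2 = 6.61232×10^8 km.
The apoapsis of the transfer ellipse is at r = 1.120504×10^9 km.
From the vis-viva equation, v = √[μ(2/r − 1/a_t)] = 6.016 km/s.

v = 6020 m/s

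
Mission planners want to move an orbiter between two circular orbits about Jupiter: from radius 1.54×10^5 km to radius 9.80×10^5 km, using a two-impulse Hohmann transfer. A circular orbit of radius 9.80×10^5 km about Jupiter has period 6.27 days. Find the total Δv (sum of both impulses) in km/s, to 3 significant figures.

From Kepler's third law T² = 4π²r³/μ at r = 9.80×10^5 km, T = 6.27 days = 6.27 × 86400 s = 5.41728×10^5 s: μ = 4π²r³/T² = 1.26612×10^8 km³/s².
Transfer-ellipse semi-major axis a_t = (r₁ + r₂)/2 = (1.540×10^5 + 9.800×10^5)/2 = 5.670×10^5 km.
At r₁ the circular-orbit speed is v₁ = √(μ/r₁) = 28.673 km/s.
Transfer-orbit speed at r₁ (v² = μ(2/r − 1/a)): v_p = √[μ(2/r₁ − 1/a_t)] = 37.696 km/s.
First burn Δv₁ = |v_p − v₁| = 9.023 km/s.
At r₂, v₂ = √(μ/r₂) = 11.3664 km/s.
Transfer-orbit speed at r₂: v_a = √[μ(2/r₂ − 1/a_t)] = 5.92371 km/s.
Second burn Δv₂ = |v₂ − v_a| = 5.443 km/s.
Total Δv = Δv₁ + Δv₂ = 14.47 km/s.

Δv = 14.5 km/s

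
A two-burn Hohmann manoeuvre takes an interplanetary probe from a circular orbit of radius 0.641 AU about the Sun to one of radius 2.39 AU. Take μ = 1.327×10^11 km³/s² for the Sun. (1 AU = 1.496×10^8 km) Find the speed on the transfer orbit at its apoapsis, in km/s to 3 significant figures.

v = 12.5 km/s

In km: r₁ = 0.641 × 1.496×10^8 = 9.58936×10^7 km; r₂ = 2.39 × 1.496×10^8 = 3.57544×10^8 km.
Transfer-ellipse semi-major axis a_t = (r₁ + r₂)/2 = (9.58936×10^7 + 3.57544×10^8)/2 = 2.267188×10^8 km.
The apoapsis of the transfer ellipse is at r = 3.57544×10^8 km.
Applying v² = μ(2/r − 1/a_t): v = 12.53 km/s.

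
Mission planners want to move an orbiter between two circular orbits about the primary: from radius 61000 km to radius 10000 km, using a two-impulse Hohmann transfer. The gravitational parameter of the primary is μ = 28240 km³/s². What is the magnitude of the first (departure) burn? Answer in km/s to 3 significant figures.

Transfer-ellipse semi-major axis a_t = (r₁ + r₂)/2 = (61000 + 10000)/2 = 35500 km.
On the circular orbit at r = 61000 km, v_c = √(μ/r) = 0.6804 km/s.
Transfer-orbit speed at the same r (vis-viva, a = a_t): v_t = √[μ(2/r − 1/a_t)] = 0.3611 km/s.
Δv₁ = |v_t − v_c| = |0.3611 − 0.6804| = 0.3193 km/s.

Δv₁ = 0.319 km/s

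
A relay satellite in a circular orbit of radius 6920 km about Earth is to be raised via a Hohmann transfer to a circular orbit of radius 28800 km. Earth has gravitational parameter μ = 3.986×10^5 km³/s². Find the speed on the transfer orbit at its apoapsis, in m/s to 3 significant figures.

The Hohmann ellipse has a_t = (r₁ + r₂)/2 = 17860 km.
The apoapsis of the transfer ellipse is at r = 28800 km.
From the vis-viva equation, v = √[μ(2/r − 1/a_t)] = 2.316 km/s.

v = 2320 m/s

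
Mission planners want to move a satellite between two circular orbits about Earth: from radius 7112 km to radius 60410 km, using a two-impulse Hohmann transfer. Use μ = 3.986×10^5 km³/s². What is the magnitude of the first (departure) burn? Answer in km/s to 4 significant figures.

Δv₁ = 2.528 km/s

Semi-major axis of the transfer orbit: a_t = (7112 + 60410)/2 = 33761 km.
Circular speed at r = 7112 km: v_c = √(μ/r) = 7.4864 km/s.
Vis-viva on the transfer ellipse at r = 7112 km gives v_t = √[μ(2/r − 1/a_t)] = 10.014 km/s.
Δv₁ = |v_t − v_c| = |10.014 − 7.4864| = 2.528 km/s.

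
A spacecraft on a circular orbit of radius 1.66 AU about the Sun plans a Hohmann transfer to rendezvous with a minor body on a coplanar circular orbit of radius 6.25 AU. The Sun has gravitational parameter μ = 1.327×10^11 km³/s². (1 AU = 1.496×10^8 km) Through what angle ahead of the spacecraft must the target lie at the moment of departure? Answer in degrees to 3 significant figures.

In km: r₁ = 1.66 × 1.496×10^8 = 2.48336×10^8 km; r₂ = 6.25 × 1.496×10^8 = 9.350×10^8 km.
Semi-major axis of the transfer orbit: a_t = (2.48336×10^8 + 9.350×10^8)/2 = 5.91668×10^8 km.
Transfer time t = π√(a_t³/μ) = 1.2412×10^8 s.
The target's mean motion on its circular orbit is ω₂ = √(μ/r₂³) = 1.2741×10^-8 rad/s.
Angle swept by the target during transfer: ω₂·t = 1.5814 rad = 90.61°.
The spacecraft traverses 180° on the transfer ellipse, so the target must lead by 180° − 90.61° = 89.4°.

φ = 89.4°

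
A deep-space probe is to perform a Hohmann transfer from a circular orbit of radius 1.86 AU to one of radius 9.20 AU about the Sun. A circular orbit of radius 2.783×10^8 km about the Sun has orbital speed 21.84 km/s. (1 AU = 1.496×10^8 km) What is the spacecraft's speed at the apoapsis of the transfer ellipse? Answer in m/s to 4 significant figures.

From the circular-orbit relation v² = μ/r at r = 2.783×10^8 km: μ = v²r = (21.84)² × 2.783×10^8 = 1.32745×10^11 km³/s².
In km: r₁ = 1.86 × 1.496×10^8 = 2.78256×10^8 km; r₂ = 9.20 × 1.496×10^8 = 1.37632×10^9 km.
Transfer-ellipse semi-major axis a_t = (r₁ + r₂)/2 = (2.78256×10^8 + 1.37632×10^9)/2 = 8.27288×10^8 km.
At apoapsis, r = 1.37632×10^9 km.
From the vis-viva equation, v = √[μ(2/r − 1/a_t)] = 5.696 km/s.

v = 5696 m/s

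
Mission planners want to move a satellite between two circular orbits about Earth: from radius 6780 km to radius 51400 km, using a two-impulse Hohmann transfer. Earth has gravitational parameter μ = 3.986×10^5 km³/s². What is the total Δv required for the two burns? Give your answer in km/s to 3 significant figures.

Δv = 3.96 km/s

The Hohmann ellipse has a_t = (r₁ + r₂)/2 = 29090 km.
At r₁ the circular-orbit speed is v₁ = √(μ/r₁) = 7.66750 km/s.
On the transfer ellipse at r₁, vis-viva gives v_p = √[μ(2/r₁ − 1/a_t)] = 10.1921 km/s.
First burn Δv₁ = |v_p − v₁| = 2.525 km/s.
At r₂, v₂ = √(μ/r₂) = 2.7848 km/s.
Transfer-orbit speed at r₂: v_a = √[μ(2/r₂ − 1/a_t)] = 1.3444 km/s.
Second burn Δv₂ = |v₂ − v_a| = 1.440 km/s.
Total Δv = Δv₁ + Δv₂ = 3.965 km/s.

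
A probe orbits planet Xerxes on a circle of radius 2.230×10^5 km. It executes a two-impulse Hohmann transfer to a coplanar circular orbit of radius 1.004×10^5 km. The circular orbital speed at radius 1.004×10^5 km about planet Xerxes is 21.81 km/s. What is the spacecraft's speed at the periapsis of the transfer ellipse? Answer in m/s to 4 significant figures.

v = 25610 m/s

From the circular-orbit relation v² = μ/r at r = 1.004×10^5 km: μ = v²r = (21.81)² × 1.004×10^5 = 4.77579×10^7 km³/s².
The Hohmann ellipse has a_t = (r₁ + r₂)/2 = 1.617×10^5 km.
The periapsis of the transfer ellipse is at r = 1.004×10^5 km.
Applying v² = μ(2/r − 1/a_t): v = 25.61 km/s.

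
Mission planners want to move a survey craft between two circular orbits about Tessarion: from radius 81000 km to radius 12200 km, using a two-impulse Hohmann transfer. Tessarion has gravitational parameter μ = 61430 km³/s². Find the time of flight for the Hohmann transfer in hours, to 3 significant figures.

The Hohmann ellipse has a_t = (r₁ + r₂)/2 = 46600 km.
Half the transfer-orbit period gives t = π√(a_t³/μ) = 1.275×10^5 s.
Converting: 1.275×10^5 s ÷ 3600 s/hour = 35.4 hours.

t = 35.4 hours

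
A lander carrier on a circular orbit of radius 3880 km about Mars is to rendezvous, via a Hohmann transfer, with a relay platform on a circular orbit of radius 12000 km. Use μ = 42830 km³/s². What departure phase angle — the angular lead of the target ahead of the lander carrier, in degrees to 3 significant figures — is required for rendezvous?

Transfer-ellipse semi-major axis a_t = (r₁ + r₂)/2 = (3880 + 12000)/2 = 7940 km.
The half-period of the transfer ellipse is t = π√(a_t³/μ) = 10740 s.
Target angular speed ω₂ = √(μ/r₂³) = 1.5744×10^-4 rad/s.
Angle swept by the target during transfer: ω₂·t = 1.6909 rad = 96.88°.
Arrival is 180° from departure on the ellipse, so φ = 180° − 96.88° = 83.1°.

φ = 83.1°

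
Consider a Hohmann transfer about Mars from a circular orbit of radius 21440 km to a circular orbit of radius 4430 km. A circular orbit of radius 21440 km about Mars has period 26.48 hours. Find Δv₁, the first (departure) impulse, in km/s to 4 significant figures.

Δv₁ = 0.5861 km/s

From Kepler's third law T² = 4π²r³/μ at r = 21440 km, T = 26.48 hours = 26.48 × 3600 s = 95328 s: μ = 4π²r³/T² = 42814.7 km³/s².
Transfer-ellipse semi-major axis a_t = (r₁ + r₂)/2 = (21440 + 4430)/2 = 12935 km.
On the circular orbit at r = 21440 km, v_c = √(μ/r) = 1.4131 km/s.
Vis-viva on the transfer ellipse at r = 21440 km gives v_t = √[μ(2/r − 1/a_t)] = 0.82699 km/s.
Δv₁ = |v_t − v_c| = |0.82699 − 1.4131| = 0.5861 km/s.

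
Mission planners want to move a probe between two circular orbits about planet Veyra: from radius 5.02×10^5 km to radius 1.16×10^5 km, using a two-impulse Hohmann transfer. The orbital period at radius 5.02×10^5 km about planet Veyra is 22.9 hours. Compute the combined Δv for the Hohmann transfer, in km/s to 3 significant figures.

Δv = 36.7 km/s

From Kepler's third law T² = 4π²r³/μ at r = 5.02×10^5 km, T = 22.9 hours = 22.9 × 3600 s = 82440 s: μ = 4π²r³/T² = 7.34844×10^8 km³/s².
Semi-major axis of the transfer orbit: a_t = (5.020×10^5 + 1.160×10^5)/2 = 3.090×10^5 km.
Circular speed at r₁: v₁ = √(μ/r₁) = √(7.34844×10^8/5.020×10^5) = 38.260 km/s.
Transfer-orbit speed at r₁ (vis-viva): v_a = √[μ(2/r₁ − 1/a_t)] = 23.442 km/s.
First burn Δv₁ = |v_a − v₁| = 14.818 km/s.
Circular speed at r₂: v₂ = √(μ/r₂) = 79.59183 km/s.
Transfer-orbit speed at r₂: v_p = √[μ(2/r₂ − 1/a_t)] = 101.4474 km/s.
Second burn Δv₂ = |v₂ − v_p| = 21.856 km/s.
Δv = Δv₁ + Δv₂ = 14.818 + 21.856 = 36.67 km/s.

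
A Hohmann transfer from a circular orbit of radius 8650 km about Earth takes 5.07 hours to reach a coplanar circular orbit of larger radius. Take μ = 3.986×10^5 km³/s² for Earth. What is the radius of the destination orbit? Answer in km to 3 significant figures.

r₂ = 38900 km

Transfer time t = 5.07 hours = 18252 s, and t = π√(a_t³/μ).
So a_t = (μ t²/π²)^(1/3) = (3.986×10^5 × (18252)² / π²)^(1/3) = 23784 km.
Since a_t = (r₁ + r₂)/2, r₂ = 2a_t − r₁ = 2×23784 − 8650 = 38918 km.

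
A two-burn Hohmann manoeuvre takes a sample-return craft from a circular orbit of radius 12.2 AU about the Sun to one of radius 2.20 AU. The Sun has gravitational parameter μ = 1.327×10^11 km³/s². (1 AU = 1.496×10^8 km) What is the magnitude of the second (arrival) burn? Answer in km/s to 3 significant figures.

In km: r₁ = 12.2 × 1.496×10^8 = 1.82512×10^9 km; r₂ = 2.20 × 1.496×10^8 = 3.2912×10^8 km.
Transfer-ellipse semi-major axis a_t = (r₁ + r₂)/2 = (1.82512×10^9 + 3.2912×10^8)/2 = 1.07712×10^9 km.
On the circular orbit at r = 3.2912×10^8 km, v_c = √(μ/r) = 20.080 km/s.
Vis-viva on the transfer ellipse at r = 3.2912×10^8 km gives v_t = √[μ(2/r − 1/a_t)] = 26.138 km/s.
Δv₂ = |v_t − v_c| = |26.138 − 20.080| = 6.058 km/s.

Δv₂ = 6.06 km/s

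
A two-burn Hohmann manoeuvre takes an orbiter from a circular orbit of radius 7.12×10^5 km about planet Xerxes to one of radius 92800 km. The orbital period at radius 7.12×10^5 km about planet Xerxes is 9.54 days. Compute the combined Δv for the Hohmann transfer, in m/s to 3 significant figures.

Δv = 7780 m/s

From Kepler's third law T² = 4π²r³/μ at r = 7.12×10^5 km, T = 9.54 days = 9.54 × 86400 s = 8.24256×10^5 s: μ = 4π²r³/T² = 2.09737×10^7 km³/s².
Semi-major axis of the transfer orbit: a_t = (7.120×10^5 + 92800)/2 = 4.024×10^5 km.
At r₁ the circular-orbit speed is v₁ = √(μ/r₁) = 5.427 km/s.
On the transfer ellipse at r₁, v² = μ(2/r − 1/a) gives v_a = √[μ(2/r₁ − 1/a_t)] = 2.606 km/s.
First burn Δv₁ = |v_a − v₁| = 2.821 km/s.
Circular speed at r₂: v₂ = √(μ/r₂) = 15.0336 km/s.
Transfer-orbit speed at r₂: v_p = √[μ(2/r₂ − 1/a_t)] = 19.9975 km/s.
Second burn Δv₂ = |v₂ − v_p| = 4.964 km/s.
Δv = Δv₁ + Δv₂ = 2.821 + 4.964 = 7.785 km/s.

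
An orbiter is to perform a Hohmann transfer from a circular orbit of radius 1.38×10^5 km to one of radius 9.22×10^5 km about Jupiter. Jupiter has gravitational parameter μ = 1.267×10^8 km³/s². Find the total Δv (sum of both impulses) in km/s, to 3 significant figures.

Semi-major axis of the transfer orbit: a_t = (1.380×10^5 + 9.220×10^5)/2 = 5.300×10^5 km.
At r₁ the circular-orbit speed is v₁ = √(μ/r₁) = 30.300428 km/s.
Transfer-orbit speed at r₁ (vis-viva): v_p = √[μ(2/r₁ − 1/a_t)] = 39.964675 km/s.
First burn Δv₁ = |v_p − v₁| = 9.6642 km/s.
Circular speed at r₂: v₂ = √(μ/r₂) = 11.7226 km/s.
Transfer-orbit speed at r₂: v_a = √[μ(2/r₂ − 1/a_t)] = 5.98170 km/s.
Second burn Δv₂ = |v₂ − v_a| = 5.7409 km/s.
Δv = Δv₁ + Δv₂ = 9.6642 + 5.7409 = 15.41 km/s.

Δv = 15.4 km/s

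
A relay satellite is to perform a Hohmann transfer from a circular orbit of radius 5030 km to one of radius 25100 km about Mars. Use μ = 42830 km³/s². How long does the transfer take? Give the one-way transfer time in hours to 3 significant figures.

t = 7.80 hours

The Hohmann ellipse has a_t = (r₁ + r₂)/2 = 15065 km.
Half the transfer-orbit period gives t = π√(a_t³/μ) = 28070 s.
Converting: 28070 s ÷ 3600 s/hour = 7.80 hours.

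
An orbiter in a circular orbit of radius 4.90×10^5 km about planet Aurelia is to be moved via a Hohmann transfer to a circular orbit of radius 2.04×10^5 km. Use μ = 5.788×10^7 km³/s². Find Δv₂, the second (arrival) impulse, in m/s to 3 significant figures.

The Hohmann ellipse has a_t = (r₁ + r₂)/2 = 3.470×10^5 km.
Circular speed at r = 2.040×10^5 km: v_c = √(μ/r) = 16.844 km/s.
Vis-viva on the transfer ellipse at r = 2.040×10^5 km gives v_t = √[μ(2/r − 1/a_t)] = 20.016 km/s.
Δv₂ = |v_t − v_c| = |20.016 − 16.844| = 3.172 km/s.

Δv₂ = 3170 m/s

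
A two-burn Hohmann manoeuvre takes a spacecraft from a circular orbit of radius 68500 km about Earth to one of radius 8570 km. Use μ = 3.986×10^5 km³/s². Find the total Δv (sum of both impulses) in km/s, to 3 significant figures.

Δv = 3.55 km/s

Transfer-ellipse semi-major axis a_t = (r₁ + r₂)/2 = (68500 + 8570)/2 = 38535 km.
At r₁ the circular-orbit speed is v₁ = √(μ/r₁) = 2.4123 km/s.
Transfer-orbit speed at r₁ (v² = μ(2/r − 1/a)): v_a = √[μ(2/r₁ − 1/a_t)] = 1.1376 km/s.
First burn Δv₁ = |v_a − v₁| = 1.275 km/s.
At r₂, v₂ = √(μ/r₂) = 6.820 km/s.
Transfer-orbit speed at r₂: v_p = √[μ(2/r₂ − 1/a_t)] = 9.093 km/s.
Second burn Δv₂ = |v₂ − v_p| = 2.273 km/s.
Δv = Δv₁ + Δv₂ = 1.275 + 2.273 = 3.548 km/s.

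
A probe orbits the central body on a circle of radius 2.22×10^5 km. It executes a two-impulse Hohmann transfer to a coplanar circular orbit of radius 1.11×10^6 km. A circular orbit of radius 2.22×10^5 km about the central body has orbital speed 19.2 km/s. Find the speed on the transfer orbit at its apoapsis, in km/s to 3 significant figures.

v = 4.96 km/s

From the circular-orbit relation v² = μ/r at r = 2.22×10^5 km: μ = v²r = (19.2)² × 2.22×10^5 = 8.18381×10^7 km³/s².
The Hohmann ellipse has a_t = (r₁ + r₂)/2 = 6.660×10^5 km.
The apoapsis of the transfer ellipse is at r = 1.110×10^6 km.
Applying v² = μ(2/r − 1/a_t): v = 4.957 km/s.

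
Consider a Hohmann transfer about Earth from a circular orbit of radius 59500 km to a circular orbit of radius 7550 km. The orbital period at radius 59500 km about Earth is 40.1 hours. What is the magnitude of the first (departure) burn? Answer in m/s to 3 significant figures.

From Kepler's third law T² = 4π²r³/μ at r = 59500 km, T = 40.1 hours = 40.1 × 3600 s = 1.4436×10^5 s: μ = 4π²r³/T² = 3.99040×10^5 km³/s².
Semi-major axis of the transfer orbit: a_t = (59500 + 7550)/2 = 33525 km.
Circular speed at r = 59500 km: v_c = √(μ/r) = 2.590 km/s.
Vis-viva on the transfer ellipse at r = 59500 km gives v_t = √[μ(2/r − 1/a_t)] = 1.229 km/s.
Δv₁ = |v_t − v_c| = |1.229 − 2.590| = 1.361 km/s.

Δv₁ = 1360 m/s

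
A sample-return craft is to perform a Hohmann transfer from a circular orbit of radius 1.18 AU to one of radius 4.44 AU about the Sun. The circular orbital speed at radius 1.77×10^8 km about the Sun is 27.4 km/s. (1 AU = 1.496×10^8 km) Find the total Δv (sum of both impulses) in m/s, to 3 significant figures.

From the circular-orbit relation v² = μ/r at r = 1.77×10^8 km: μ = v²r = (27.4)² × 1.77×10^8 = 1.32885×10^11 km³/s².
In km: r₁ = 1.18 × 1.496×10^8 = 1.76528×10^8 km; r₂ = 4.44 × 1.496×10^8 = 6.64224×10^8 km.
The Hohmann ellipse has a_t = (r₁ + r₂)/2 = 4.20376×10^8 km.
At r₁ the circular-orbit speed is v₁ = √(μ/r₁) = 27.437 km/s.
Transfer-orbit speed at r₁ (v² = μ(2/r − 1/a)): v_p = √[μ(2/r₁ − 1/a_t)] = 34.488 km/s.
First burn Δv₁ = |v_p − v₁| = 7.051 km/s.
At r₂, v₂ = √(μ/r₂) = 14.14425 km/s.
Transfer-orbit speed at r₂: v_a = √[μ(2/r₂ − 1/a_t)] = 9.165745 km/s.
Second burn Δv₂ = |v₂ − v_a| = 4.979 km/s.
Δv = Δv₁ + Δv₂ = 7.051 + 4.979 = 12.03 km/s.

Δv = 12000 m/s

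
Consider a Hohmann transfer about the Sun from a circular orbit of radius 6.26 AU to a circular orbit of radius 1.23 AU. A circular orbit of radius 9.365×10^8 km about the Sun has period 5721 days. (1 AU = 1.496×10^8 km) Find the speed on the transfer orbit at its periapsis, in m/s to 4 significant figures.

v = 34720 m/s

From Kepler's third law T² = 4π²r³/μ at r = 9.365×10^8 km, T = 5721 days = 5721 × 86400 s = 4.942944×10^8 s: μ = 4π²r³/T² = 1.32712×10^11 km³/s².
In km: r₁ = 6.26 × 1.496×10^8 = 9.36496×10^8 km; r₂ = 1.23 × 1.496×10^8 = 1.84008×10^8 km.
The Hohmann ellipse has a_t = (r₁ + r₂)/2 = 5.60252×10^8 km.
The periapsis of the transfer ellipse is at r = 1.84008×10^8 km.
From the vis-viva equation, v = √[μ(2/r − 1/a_t)] = 34.72 km/s.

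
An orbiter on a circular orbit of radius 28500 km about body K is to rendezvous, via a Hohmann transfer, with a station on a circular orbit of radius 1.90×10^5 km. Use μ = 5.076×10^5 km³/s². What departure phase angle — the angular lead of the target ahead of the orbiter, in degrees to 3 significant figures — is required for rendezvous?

Transfer-ellipse semi-major axis a_t = (r₁ + r₂)/2 = (28500 + 1.900×10^5)/2 = 1.0925×10^5 km.
Transfer time t = π√(a_t³/μ) = 1.5923×10^5 s.
The target's mean motion on its circular orbit is ω₂ = √(μ/r₂³) = 8.6026×10^-6 rad/s.
Angle swept by the target during transfer: ω₂·t = 1.3698 rad = 78.48°.
The orbiter traverses 180° on the transfer ellipse, so the target must lead by 180° − 78.48° = 102°.

φ = 102°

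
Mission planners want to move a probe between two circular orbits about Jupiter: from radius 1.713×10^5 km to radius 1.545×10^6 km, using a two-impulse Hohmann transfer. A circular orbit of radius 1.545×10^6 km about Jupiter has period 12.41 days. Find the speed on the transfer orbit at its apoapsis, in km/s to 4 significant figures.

From Kepler's third law T² = 4π²r³/μ at r = 1.545×10^6 km, T = 12.41 days = 12.41 × 86400 s = 1.072224×10^6 s: μ = 4π²r³/T² = 1.26641×10^8 km³/s².
The Hohmann ellipse has a_t = (r₁ + r₂)/2 = 8.5815×10^5 km.
The apoapsis of the transfer ellipse is at r = 1.545×10^6 km.
Vis-viva: v = √[μ(2/r − 1/a_t)] = √[1.26641×10^8 × (2/1.545×10^6 − 1/8.5815×10^5)] = 4.045 km/s.

v = 4.045 km/s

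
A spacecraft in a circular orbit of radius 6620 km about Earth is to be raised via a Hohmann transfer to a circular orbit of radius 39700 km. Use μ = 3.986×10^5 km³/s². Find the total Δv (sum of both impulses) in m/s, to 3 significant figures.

The Hohmann ellipse has a_t = (r₁ + r₂)/2 = 23160 km.
At r₁ the circular-orbit speed is v₁ = √(μ/r₁) = 7.75961 km/s.
Transfer-orbit speed at r₁ (vis-viva): v_p = √[μ(2/r₁ − 1/a_t)] = 10.1593 km/s.
First burn Δv₁ = |v_p − v₁| = 2.3997 km/s.
At r₂, v₂ = √(μ/r₂) = 3.16864 km/s.
Transfer-orbit speed at r₂: v_a = √[μ(2/r₂ − 1/a_t)] = 1.69408 km/s.
Second burn Δv₂ = |v₂ − v_a| = 1.4746 km/s.
Δv = Δv₁ + Δv₂ = 2.3997 + 1.4746 = 3.874 km/s.

Δv = 3870 m/s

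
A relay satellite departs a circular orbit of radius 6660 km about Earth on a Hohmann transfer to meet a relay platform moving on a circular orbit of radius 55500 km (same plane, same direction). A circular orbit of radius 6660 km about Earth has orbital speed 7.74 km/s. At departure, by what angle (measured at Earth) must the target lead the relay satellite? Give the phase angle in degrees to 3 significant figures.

From the circular-orbit relation v² = μ/r at r = 6660 km: μ = v²r = (7.74)² × 6660 = 3.98985×10^5 km³/s².
Transfer-ellipse semi-major axis a_t = (r₁ + r₂)/2 = (6660 + 55500)/2 = 31080 km.
The half-period of the transfer ellipse is t = π√(a_t³/μ) = 27252 s.
Target angular speed ω₂ = √(μ/r₂³) = 4.8310×10^-5 rad/s.
Angle swept by the target during transfer: ω₂·t = 1.3165 rad = 75.43°.
The relay satellite traverses 180° on the transfer ellipse, so the target must lead by 180° − 75.43° = 105°.

φ = 105°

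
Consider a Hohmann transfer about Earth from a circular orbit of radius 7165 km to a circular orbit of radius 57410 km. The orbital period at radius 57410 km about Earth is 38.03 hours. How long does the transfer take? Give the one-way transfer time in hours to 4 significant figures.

From Kepler's third law T² = 4π²r³/μ at r = 57410 km, T = 38.03 hours = 38.03 × 3600 s = 1.36908×10^5 s: μ = 4π²r³/T² = 3.98533×10^5 km³/s².
Transfer-ellipse semi-major axis a_t = (r₁ + r₂)/2 = (7165 + 57410)/2 = 32287.5 km.
By Kepler's third law the transfer-orbit period is T = 2π√(a_t³/μ), so t = T/2 = 28871 s.
Converting: 28871 s ÷ 3600 s/hour = 8.020 hours.

t = 8.020 hours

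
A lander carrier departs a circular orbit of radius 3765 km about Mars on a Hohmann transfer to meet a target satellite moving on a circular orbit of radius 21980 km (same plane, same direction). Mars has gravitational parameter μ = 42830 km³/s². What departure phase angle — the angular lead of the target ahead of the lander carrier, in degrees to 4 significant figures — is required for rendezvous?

The Hohmann ellipse has a_t = (r₁ + r₂)/2 = 12872.5 km.
Transfer time t = π√(a_t³/μ) = 22170 s.
The target's mean motion on its circular orbit is ω₂ = √(μ/r₂³) = 6.351×10^-5 rad/s.
Angle swept by the target during transfer: ω₂·t = 1.408 rad = 80.67°.
Arrival is 180° from departure on the ellipse, so φ = 180° − 80.67° = 99.33°.

φ = 99.33°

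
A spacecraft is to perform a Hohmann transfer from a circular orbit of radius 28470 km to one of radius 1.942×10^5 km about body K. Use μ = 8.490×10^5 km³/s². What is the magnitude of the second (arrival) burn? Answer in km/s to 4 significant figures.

The Hohmann ellipse has a_t = (r₁ + r₂)/2 = 1.11335×10^5 km.
On the circular orbit at r = 1.942×10^5 km, v_c = √(μ/r) = 2.091 km/s.
Transfer-orbit speed at the same r (vis-viva, a = a_t): v_t = √[μ(2/r − 1/a_t)] = 1.057 km/s.
Δv₂ = |v_t − v_c| = |1.057 − 2.091| = 1.034 km/s.

Δv₂ = 1.034 km/s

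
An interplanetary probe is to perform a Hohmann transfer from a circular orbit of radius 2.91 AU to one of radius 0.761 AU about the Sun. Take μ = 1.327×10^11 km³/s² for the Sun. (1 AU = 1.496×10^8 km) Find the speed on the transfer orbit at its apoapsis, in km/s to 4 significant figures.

In km: r₁ = 2.91 × 1.496×10^8 = 4.35336×10^8 km; r₂ = 0.761 × 1.496×10^8 = 1.138456×10^8 km.
Transfer-ellipse semi-major axis a_t = (r₁ + r₂)/2 = (4.35336×10^8 + 1.138456×10^8)/2 = 2.745908×10^8 km.
At apoapsis, r = 4.35336×10^8 km.
From the vis-viva equation, v = √[μ(2/r − 1/a_t)] = 11.24 km/s.

v = 11.24 km/s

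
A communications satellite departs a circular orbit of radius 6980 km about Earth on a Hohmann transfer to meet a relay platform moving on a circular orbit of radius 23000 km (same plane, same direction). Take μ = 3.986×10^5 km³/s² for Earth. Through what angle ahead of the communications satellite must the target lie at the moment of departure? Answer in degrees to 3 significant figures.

φ = 85.3°

The Hohmann ellipse has a_t = (r₁ + r₂)/2 = 14990 km.
The half-period of the transfer ellipse is t = π√(a_t³/μ) = 9132 s.
The target's mean motion on its circular orbit is ω₂ = √(μ/r₂³) = 1.810×10^-4 rad/s.
Angle swept by the target during transfer: ω₂·t = 1.653 rad = 94.71°.
Arrival is 180° from departure on the ellipse, so φ = 180° − 94.71° = 85.3°.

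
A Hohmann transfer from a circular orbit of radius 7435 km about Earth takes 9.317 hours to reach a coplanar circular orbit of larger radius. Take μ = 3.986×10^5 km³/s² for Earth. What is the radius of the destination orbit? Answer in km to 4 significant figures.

Transfer time t = 9.317 hours = 33541.2 s, and t = π√(a_t³/μ).
So a_t = (μ t²/π²)^(1/3) = (3.986×10^5 × (33541.2)² / π²)^(1/3) = 35683 km.
Since a_t = (r₁ + r₂)/2, r₂ = 2a_t − r₁ = 2×35683 − 7435 = 63931 km.

r₂ = 63930 km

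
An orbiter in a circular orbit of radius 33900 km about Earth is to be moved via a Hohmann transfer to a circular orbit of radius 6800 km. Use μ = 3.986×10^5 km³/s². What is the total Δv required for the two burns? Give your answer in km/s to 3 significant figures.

Semi-major axis of the transfer orbit: a_t = (33900 + 6800)/2 = 20350 km.
At r₁ the circular-orbit speed is v₁ = √(μ/r₁) = 3.429 km/s.
On the transfer ellipse at r₁, vis-viva equation gives v_a = √[μ(2/r₁ − 1/a_t)] = 1.982 km/s.
First burn Δv₁ = |v_a − v₁| = 1.447 km/s.
At r₂, v₂ = √(μ/r₂) = 7.65622 km/s.
Transfer-orbit speed at r₂: v_p = √[μ(2/r₂ − 1/a_t)] = 9.88170 km/s.
Second burn Δv₂ = |v₂ − v_p| = 2.225 km/s.
Total Δv = Δv₁ + Δv₂ = 3.672 km/s.

Δv = 3.67 km/s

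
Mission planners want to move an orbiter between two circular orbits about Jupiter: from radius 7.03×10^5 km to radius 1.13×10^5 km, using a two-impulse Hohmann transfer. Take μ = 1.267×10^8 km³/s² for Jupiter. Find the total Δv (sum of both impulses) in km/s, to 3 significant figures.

Δv = 16.8 km/s

The Hohmann ellipse has a_t = (r₁ + r₂)/2 = 4.080×10^5 km.
Circular speed at r₁: v₁ = √(μ/r₁) = √(1.267×10^8/7.030×10^5) = 13.425 km/s.
On the transfer ellipse at r₁, v² = μ(2/r − 1/a) gives v_a = √[μ(2/r₁ − 1/a_t)] = 7.0651 km/s.
First burn Δv₁ = |v_a − v₁| = 6.360 km/s.
Circular speed at r₂: v₂ = √(μ/r₂) = 33.48 km/s.
Transfer-orbit speed at r₂: v_p = √[μ(2/r₂ − 1/a_t)] = 43.95 km/s.
Second burn Δv₂ = |v₂ − v_p| = 10.47 km/s.
Total Δv = Δv₁ + Δv₂ = 16.83 km/s.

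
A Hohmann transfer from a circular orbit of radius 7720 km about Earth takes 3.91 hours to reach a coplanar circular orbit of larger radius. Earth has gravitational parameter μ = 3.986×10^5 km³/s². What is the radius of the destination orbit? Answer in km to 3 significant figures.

r₂ = 32300 km

Transfer time t = 3.91 hours = 14076 s, and t = π√(a_t³/μ).
So a_t = (μ t²/π²)^(1/3) = (3.986×10^5 × (14076)² / π²)^(1/3) = 20002 km.
Since a_t = (r₁ + r₂)/2, r₂ = 2a_t − r₁ = 2×20002 − 7720 = 32284 km.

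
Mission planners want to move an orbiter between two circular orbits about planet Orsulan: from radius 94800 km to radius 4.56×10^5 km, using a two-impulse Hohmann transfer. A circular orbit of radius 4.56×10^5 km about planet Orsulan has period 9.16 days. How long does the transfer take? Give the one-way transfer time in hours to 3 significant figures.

t = 51.6 hours

From Kepler's third law T² = 4π²r³/μ at r = 4.56×10^5 km, T = 9.16 days = 9.16 × 86400 s = 7.91424×10^5 s: μ = 4π²r³/T² = 5.97635×10^6 km³/s².
Transfer-ellipse semi-major axis a_t = (r₁ + r₂)/2 = (94800 + 4.560×10^5)/2 = 2.754×10^5 km.
Transfer time t = π√(a_t³/μ) = π√((2.754×10^5)³ / 5.97635×10^6) = 1.857×10^5 s.
Converting: 1.857×10^5 s ÷ 3600 s/hour = 51.6 hours.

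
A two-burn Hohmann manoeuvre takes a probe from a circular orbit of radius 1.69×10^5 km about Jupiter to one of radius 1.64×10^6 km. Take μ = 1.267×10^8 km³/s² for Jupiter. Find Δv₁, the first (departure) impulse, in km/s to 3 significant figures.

Δv₁ = 9.49 km/s

The Hohmann ellipse has a_t = (r₁ + r₂)/2 = 9.045×10^5 km.
Circular speed at r = 1.690×10^5 km: v_c = √(μ/r) = 27.381 km/s.
Transfer-orbit speed at the same r (vis-viva, a = a_t): v_t = √[μ(2/r − 1/a_t)] = 36.869 km/s.
Δv₁ = |v_t − v_c| = |36.869 − 27.381| = 9.488 km/s.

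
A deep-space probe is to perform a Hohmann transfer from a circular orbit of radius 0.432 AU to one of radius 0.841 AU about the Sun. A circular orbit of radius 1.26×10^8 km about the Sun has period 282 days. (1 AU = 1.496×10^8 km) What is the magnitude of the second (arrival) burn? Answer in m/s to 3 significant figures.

From Kepler's third law T² = 4π²r³/μ at r = 1.26×10^8 km, T = 282 days = 282 × 86400 s = 2.43648×10^7 s: μ = 4π²r³/T² = 1.33029×10^11 km³/s².
In km: r₁ = 0.432 × 1.496×10^8 = 6.46272×10^7 km; r₂ = 0.841 × 1.496×10^8 = 1.258136×10^8 km.
Transfer-ellipse semi-major axis a_t = (r₁ + r₂)/2 = (6.46272×10^7 + 1.258136×10^8)/2 = 9.52204×10^7 km.
Circular speed at r = 1.258136×10^8 km: v_c = √(μ/r) = 32.517 km/s.
Transfer-orbit speed at the same r (vis-viva, a = a_t): v_t = √[μ(2/r − 1/a_t)] = 26.789 km/s.
Δv₂ = |v_t − v_c| = |26.789 − 32.517| = 5.728 km/s.

Δv₂ = 5730 m/s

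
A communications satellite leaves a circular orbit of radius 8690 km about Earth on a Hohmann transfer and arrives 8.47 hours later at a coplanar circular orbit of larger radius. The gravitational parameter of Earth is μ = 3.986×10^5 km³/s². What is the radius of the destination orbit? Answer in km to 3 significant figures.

r₂ = 58300 km

Transfer time t = 8.47 hours = 30492 s, and t = π√(a_t³/μ).
So a_t = (μ t²/π²)^(1/3) = (3.986×10^5 × (30492)² / π²)^(1/3) = 33487 km.
Since a_t = (r₁ + r₂)/2, r₂ = 2a_t − r₁ = 2×33487 − 8690 = 58284 km.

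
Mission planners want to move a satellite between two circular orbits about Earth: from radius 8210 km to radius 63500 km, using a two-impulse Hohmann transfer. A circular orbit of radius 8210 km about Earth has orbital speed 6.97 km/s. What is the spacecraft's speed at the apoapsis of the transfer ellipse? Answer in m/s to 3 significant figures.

v = 1200 m/s

From the circular-orbit relation v² = μ/r at r = 8210 km: μ = v²r = (6.97)² × 8210 = 3.98849×10^5 km³/s².
Semi-major axis of the transfer orbit: a_t = (8210 + 63500)/2 = 35855 km.
The apoapsis of the transfer ellipse is at r = 63500 km.
Applying v² = μ(2/r − 1/a_t): v = 1.199 km/s.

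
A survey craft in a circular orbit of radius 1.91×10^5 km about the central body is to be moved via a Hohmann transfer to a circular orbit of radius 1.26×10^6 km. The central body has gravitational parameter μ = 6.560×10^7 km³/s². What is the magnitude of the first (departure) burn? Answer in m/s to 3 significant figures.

Semi-major axis of the transfer orbit: a_t = (1.910×10^5 + 1.260×10^6)/2 = 7.255×10^5 km.
On the circular orbit at r = 1.910×10^5 km, v_c = √(μ/r) = 18.5326 km/s.
Transfer-orbit speed at the same r (vis-viva, a = a_t): v_t = √[μ(2/r − 1/a_t)] = 24.4232 km/s.
Δv₁ = |v_t − v_c| = |24.4232 − 18.5326| = 5.891 km/s.

Δv₁ = 5890 m/s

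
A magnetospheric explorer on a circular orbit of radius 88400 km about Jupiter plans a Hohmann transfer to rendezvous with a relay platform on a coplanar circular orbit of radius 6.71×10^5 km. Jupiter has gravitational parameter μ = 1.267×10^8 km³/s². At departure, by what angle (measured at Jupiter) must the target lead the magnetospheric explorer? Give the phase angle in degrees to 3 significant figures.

φ = 103°

The Hohmann ellipse has a_t = (r₁ + r₂)/2 = 3.797×10^5 km.
Transfer time t = π√(a_t³/μ) = 65300 s.
Target angular speed ω₂ = √(μ/r₂³) = 2.048×10^-5 rad/s.
Angle swept by the target during transfer: ω₂·t = 1.3373 rad = 76.62°.
Arrival is 180° from departure on the ellipse, so φ = 180° − 76.62° = 103°.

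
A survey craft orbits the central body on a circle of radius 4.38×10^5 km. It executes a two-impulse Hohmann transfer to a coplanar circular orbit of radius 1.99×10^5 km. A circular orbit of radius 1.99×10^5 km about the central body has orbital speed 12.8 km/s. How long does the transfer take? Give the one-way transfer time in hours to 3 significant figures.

From the circular-orbit relation v² = μ/r at r = 1.99×10^5 km: μ = v²r = (12.8)² × 1.99×10^5 = 3.26042×10^7 km³/s².
The Hohmann ellipse has a_t = (r₁ + r₂)/2 = 3.185×10^5 km.
Transfer time t = π√(a_t³/μ) = π√((3.185×10^5)³ / 3.26042×10^7) = 98900 s.
Converting: 98900 s ÷ 3600 s/hour = 27.5 hours.

t = 27.5 hours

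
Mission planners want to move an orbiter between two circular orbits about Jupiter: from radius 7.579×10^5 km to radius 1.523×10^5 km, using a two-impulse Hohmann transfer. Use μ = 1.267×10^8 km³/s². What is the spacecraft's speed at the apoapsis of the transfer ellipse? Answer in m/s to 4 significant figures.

Semi-major axis of the transfer orbit: a_t = (7.579×10^5 + 1.523×10^5)/2 = 4.551×10^5 km.
At apoapsis, r = 7.579×10^5 km.
Applying v² = μ(2/r − 1/a_t): v = 7.480 km/s.

v = 7480 m/s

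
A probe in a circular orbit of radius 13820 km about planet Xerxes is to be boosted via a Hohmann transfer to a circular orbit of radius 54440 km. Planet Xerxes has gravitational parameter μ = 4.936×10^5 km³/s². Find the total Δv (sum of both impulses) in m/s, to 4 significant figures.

Transfer-ellipse semi-major axis a_t = (r₁ + r₂)/2 = (13820 + 54440)/2 = 34130 km.
At r₁ the circular-orbit speed is v₁ = √(μ/r₁) = 5.976 km/s.
On the transfer ellipse at r₁, vis-viva gives v_p = √[μ(2/r₁ − 1/a_t)] = 7.548 km/s.
First burn Δv₁ = |v_p − v₁| = 1.572 km/s.
At r₂, v₂ = √(μ/r₂) = 3.011 km/s.
Transfer-orbit speed at r₂: v_a = √[μ(2/r₂ − 1/a_t)] = 1.916 km/s.
Second burn Δv₂ = |v₂ − v_a| = 1.095 km/s.
Total Δv = Δv₁ + Δv₂ = 2.667 km/s.

Δv = 2667 m/s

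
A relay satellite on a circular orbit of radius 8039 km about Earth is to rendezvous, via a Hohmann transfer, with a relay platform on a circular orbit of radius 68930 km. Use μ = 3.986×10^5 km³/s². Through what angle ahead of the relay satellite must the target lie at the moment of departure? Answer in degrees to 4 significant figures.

Semi-major axis of the transfer orbit: a_t = (8039 + 68930)/2 = 38484.5 km.
The half-period of the transfer ellipse is t = π√(a_t³/μ) = 37567 s.
The target's mean motion on its circular orbit is ω₂ = √(μ/r₂³) = 3.4886×10^-5 rad/s.
Angle swept by the target during transfer: ω₂·t = 1.3106 rad = 75.09°.
The relay satellite traverses 180° on the transfer ellipse, so the target must lead by 180° − 75.09° = 104.9°.

φ = 104.9°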